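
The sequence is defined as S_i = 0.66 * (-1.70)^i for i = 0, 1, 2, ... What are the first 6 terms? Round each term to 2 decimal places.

This is a geometric sequence.
i=0: S_0 = 0.66 * (-1.7)^0 = 0.66
i=1: S_1 = 0.66 * (-1.7)^1 ≈ -1.12
i=2: S_2 = 0.66 * (-1.7)^2 ≈ 1.91
i=3: S_3 = 0.66 * (-1.7)^3 ≈ -3.24
i=4: S_4 = 0.66 * (-1.7)^4 ≈ 5.51
i=5: S_5 = 0.66 * (-1.7)^5 ≈ -9.37
The first 6 terms are: [0.66, -1.12, 1.91, -3.24, 5.51, -9.37]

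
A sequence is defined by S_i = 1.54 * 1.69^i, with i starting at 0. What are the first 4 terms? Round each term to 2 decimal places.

This is a geometric sequence.
i=0: S_0 = 1.54 * 1.69^0 = 1.54
i=1: S_1 = 1.54 * 1.69^1 ≈ 2.6
i=2: S_2 = 1.54 * 1.69^2 ≈ 4.4
i=3: S_3 = 1.54 * 1.69^3 ≈ 7.43
The first 4 terms are: [1.54, 2.6, 4.4, 7.43]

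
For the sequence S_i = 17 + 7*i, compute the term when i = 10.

S_10 = 17 + 7*10 = 17 + 70 = 87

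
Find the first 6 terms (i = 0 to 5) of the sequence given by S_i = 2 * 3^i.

This is a geometric sequence.
i=0: S_0 = 2 * 3^0 = 2
i=1: S_1 = 2 * 3^1 = 6
i=2: S_2 = 2 * 3^2 = 18
i=3: S_3 = 2 * 3^3 = 54
i=4: S_4 = 2 * 3^4 = 162
i=5: S_5 = 2 * 3^5 = 486
The first 6 terms are: [2, 6, 18, 54, 162, 486]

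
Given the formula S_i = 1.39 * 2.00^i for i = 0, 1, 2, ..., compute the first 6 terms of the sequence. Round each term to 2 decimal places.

This is a geometric sequence.
i=0: S_0 = 1.39 * 2.0^0 = 1.39
i=1: S_1 = 1.39 * 2.0^1 = 2.78
i=2: S_2 = 1.39 * 2.0^2 = 5.56
i=3: S_3 = 1.39 * 2.0^3 = 11.12
i=4: S_4 = 1.39 * 2.0^4 = 22.24
i=5: S_5 = 1.39 * 2.0^5 = 44.48
The first 6 terms are: [1.39, 2.78, 5.56, 11.12, 22.24, 44.48]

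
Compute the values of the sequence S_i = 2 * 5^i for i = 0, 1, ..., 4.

This is a geometric sequence.
i=0: S_0 = 2 * 5^0 = 2
i=1: S_1 = 2 * 5^1 = 10
i=2: S_2 = 2 * 5^2 = 50
i=3: S_3 = 2 * 5^3 = 250
i=4: S_4 = 2 * 5^4 = 1250
The first 5 terms are: [2, 10, 50, 250, 1250]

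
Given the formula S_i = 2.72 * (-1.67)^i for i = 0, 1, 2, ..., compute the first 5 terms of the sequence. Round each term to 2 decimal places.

This is a geometric sequence.
i=0: S_0 = 2.72 * (-1.67)^0 = 2.72
i=1: S_1 = 2.72 * (-1.67)^1 ≈ -4.54
i=2: S_2 = 2.72 * (-1.67)^2 ≈ 7.59
i=3: S_3 = 2.72 * (-1.67)^3 ≈ -12.67
i=4: S_4 = 2.72 * (-1.67)^4 ≈ 21.16
The first 5 terms are: [2.72, -4.54, 7.59, -12.67, 21.16]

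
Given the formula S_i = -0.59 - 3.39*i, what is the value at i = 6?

S_6 = -0.59 + -3.39*6 = -0.59 + -20.34 = -20.93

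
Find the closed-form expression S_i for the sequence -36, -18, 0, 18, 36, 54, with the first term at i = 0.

Check differences: -18 - -36 = 18
0 - -18 = 18
Common difference d = 18.
First term a = -36.
Formula: S_i = -36 + 18*i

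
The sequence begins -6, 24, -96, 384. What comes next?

Ratios: 24 / -6 = -4.0
This is a geometric sequence with common ratio r = -4.
Next term = 384 * -4 = -1536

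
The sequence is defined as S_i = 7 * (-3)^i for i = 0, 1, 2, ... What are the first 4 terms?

This is a geometric sequence.
i=0: S_0 = 7 * (-3)^0 = 7
i=1: S_1 = 7 * (-3)^1 = -21
i=2: S_2 = 7 * (-3)^2 = 63
i=3: S_3 = 7 * (-3)^3 = -189
The first 4 terms are: [7, -21, 63, -189]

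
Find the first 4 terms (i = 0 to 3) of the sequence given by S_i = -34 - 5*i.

This is an arithmetic sequence.
i=0: S_0 = -34 + -5*0 = -34
i=1: S_1 = -34 + -5*1 = -39
i=2: S_2 = -34 + -5*2 = -44
i=3: S_3 = -34 + -5*3 = -49
The first 4 terms are: [-34, -39, -44, -49]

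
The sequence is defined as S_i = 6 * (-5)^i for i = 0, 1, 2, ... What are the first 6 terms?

This is a geometric sequence.
i=0: S_0 = 6 * (-5)^0 = 6
i=1: S_1 = 6 * (-5)^1 = -30
i=2: S_2 = 6 * (-5)^2 = 150
i=3: S_3 = 6 * (-5)^3 = -750
i=4: S_4 = 6 * (-5)^4 = 3750
i=5: S_5 = 6 * (-5)^5 = -18750
The first 6 terms are: [6, -30, 150, -750, 3750, -18750]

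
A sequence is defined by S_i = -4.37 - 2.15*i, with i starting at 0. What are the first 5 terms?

This is an arithmetic sequence.
i=0: S_0 = -4.37 + -2.15*0 = -4.37
i=1: S_1 = -4.37 + -2.15*1 = -6.52
i=2: S_2 = -4.37 + -2.15*2 = -8.67
i=3: S_3 = -4.37 + -2.15*3 = -10.82
i=4: S_4 = -4.37 + -2.15*4 = -12.97
The first 5 terms are: [-4.37, -6.52, -8.67, -10.82, -12.97]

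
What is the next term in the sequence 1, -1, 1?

Ratios: -1 / 1 = -1.0
This is a geometric sequence with common ratio r = -1.
Next term = 1 * -1 = -1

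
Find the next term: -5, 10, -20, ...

Ratios: 10 / -5 = -2.0
This is a geometric sequence with common ratio r = -2.
Next term = -20 * -2 = 40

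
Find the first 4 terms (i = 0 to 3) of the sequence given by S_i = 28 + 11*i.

This is an arithmetic sequence.
i=0: S_0 = 28 + 11*0 = 28
i=1: S_1 = 28 + 11*1 = 39
i=2: S_2 = 28 + 11*2 = 50
i=3: S_3 = 28 + 11*3 = 61
The first 4 terms are: [28, 39, 50, 61]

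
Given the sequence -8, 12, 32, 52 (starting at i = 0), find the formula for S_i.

Check differences: 12 - -8 = 20
32 - 12 = 20
Common difference d = 20.
First term a = -8.
Formula: S_i = -8 + 20*i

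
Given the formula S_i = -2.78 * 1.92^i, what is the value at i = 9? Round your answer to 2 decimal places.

S_9 = -2.78 * 1.92^9 ≈ -2.78 * 354.5774 ≈ -985.73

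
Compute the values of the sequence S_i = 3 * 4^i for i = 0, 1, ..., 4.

This is a geometric sequence.
i=0: S_0 = 3 * 4^0 = 3
i=1: S_1 = 3 * 4^1 = 12
i=2: S_2 = 3 * 4^2 = 48
i=3: S_3 = 3 * 4^3 = 192
i=4: S_4 = 3 * 4^4 = 768
The first 5 terms are: [3, 12, 48, 192, 768]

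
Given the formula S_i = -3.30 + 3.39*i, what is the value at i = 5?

S_5 = -3.3 + 3.39*5 = -3.3 + 16.95 = 13.65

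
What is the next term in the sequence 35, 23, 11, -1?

Differences: 23 - 35 = -12
This is an arithmetic sequence with common difference d = -12.
Next term = -1 + -12 = -13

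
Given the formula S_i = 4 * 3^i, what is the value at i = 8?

S_8 = 4 * 3^8 = 4 * 6561 = 26244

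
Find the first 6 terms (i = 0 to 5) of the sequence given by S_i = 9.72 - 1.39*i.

This is an arithmetic sequence.
i=0: S_0 = 9.72 + -1.39*0 = 9.72
i=1: S_1 = 9.72 + -1.39*1 = 8.33
i=2: S_2 = 9.72 + -1.39*2 = 6.94
i=3: S_3 = 9.72 + -1.39*3 = 5.55
i=4: S_4 = 9.72 + -1.39*4 = 4.16
i=5: S_5 = 9.72 + -1.39*5 = 2.77
The first 6 terms are: [9.72, 8.33, 6.94, 5.55, 4.16, 2.77]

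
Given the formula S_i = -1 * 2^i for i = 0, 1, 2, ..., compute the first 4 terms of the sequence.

This is a geometric sequence.
i=0: S_0 = -1 * 2^0 = -1
i=1: S_1 = -1 * 2^1 = -2
i=2: S_2 = -1 * 2^2 = -4
i=3: S_3 = -1 * 2^3 = -8
The first 4 terms are: [-1, -2, -4, -8]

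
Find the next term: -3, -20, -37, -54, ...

Differences: -20 - -3 = -17
This is an arithmetic sequence with common difference d = -17.
Next term = -54 + -17 = -71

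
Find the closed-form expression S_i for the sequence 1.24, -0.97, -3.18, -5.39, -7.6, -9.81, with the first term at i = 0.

Check differences: -0.97 - 1.24 = -2.21
-3.18 - -0.97 = -2.21
Common difference d = -2.21.
First term a = 1.24.
Formula: S_i = 1.24 - 2.21*i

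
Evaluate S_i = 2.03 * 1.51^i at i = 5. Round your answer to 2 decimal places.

S_5 = 2.03 * 1.51^5 ≈ 2.03 * 7.8503 ≈ 15.94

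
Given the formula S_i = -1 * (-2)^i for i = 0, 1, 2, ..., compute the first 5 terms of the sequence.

This is a geometric sequence.
i=0: S_0 = -1 * (-2)^0 = -1
i=1: S_1 = -1 * (-2)^1 = 2
i=2: S_2 = -1 * (-2)^2 = -4
i=3: S_3 = -1 * (-2)^3 = 8
i=4: S_4 = -1 * (-2)^4 = -16
The first 5 terms are: [-1, 2, -4, 8, -16]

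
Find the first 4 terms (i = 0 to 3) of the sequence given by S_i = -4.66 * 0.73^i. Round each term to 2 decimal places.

This is a geometric sequence.
i=0: S_0 = -4.66 * 0.73^0 = -4.66
i=1: S_1 = -4.66 * 0.73^1 ≈ -3.4
i=2: S_2 = -4.66 * 0.73^2 ≈ -2.48
i=3: S_3 = -4.66 * 0.73^3 ≈ -1.81
The first 4 terms are: [-4.66, -3.4, -2.48, -1.81]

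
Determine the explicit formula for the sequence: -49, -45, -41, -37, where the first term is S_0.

Check differences: -45 - -49 = 4
-41 - -45 = 4
Common difference d = 4.
First term a = -49.
Formula: S_i = -49 + 4*i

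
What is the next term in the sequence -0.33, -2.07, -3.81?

Differences: -2.07 - -0.33 = -1.74
This is an arithmetic sequence with common difference d = -1.74.
Next term = -3.81 + -1.74 = -5.55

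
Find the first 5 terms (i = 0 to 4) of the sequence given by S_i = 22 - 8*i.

This is an arithmetic sequence.
i=0: S_0 = 22 + -8*0 = 22
i=1: S_1 = 22 + -8*1 = 14
i=2: S_2 = 22 + -8*2 = 6
i=3: S_3 = 22 + -8*3 = -2
i=4: S_4 = 22 + -8*4 = -10
The first 5 terms are: [22, 14, 6, -2, -10]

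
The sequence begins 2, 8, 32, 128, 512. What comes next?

Ratios: 8 / 2 = 4.0
This is a geometric sequence with common ratio r = 4.
Next term = 512 * 4 = 2048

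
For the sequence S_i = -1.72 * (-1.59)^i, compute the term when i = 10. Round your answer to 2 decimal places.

S_10 = -1.72 * (-1.59)^10 ≈ -1.72 * 103.2693 ≈ -177.62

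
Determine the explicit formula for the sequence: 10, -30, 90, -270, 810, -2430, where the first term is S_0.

Check ratios: -30 / 10 = -3.0
Common ratio r = -3.
First term a = 10.
Formula: S_i = 10 * (-3)^i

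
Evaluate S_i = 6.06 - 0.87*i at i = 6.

S_6 = 6.06 + -0.87*6 = 6.06 + -5.22 = 0.84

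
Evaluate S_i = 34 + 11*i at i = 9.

S_9 = 34 + 11*9 = 34 + 99 = 133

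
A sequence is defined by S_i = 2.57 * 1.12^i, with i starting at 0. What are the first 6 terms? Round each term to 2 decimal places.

This is a geometric sequence.
i=0: S_0 = 2.57 * 1.12^0 = 2.57
i=1: S_1 = 2.57 * 1.12^1 ≈ 2.88
i=2: S_2 = 2.57 * 1.12^2 ≈ 3.22
i=3: S_3 = 2.57 * 1.12^3 ≈ 3.61
i=4: S_4 = 2.57 * 1.12^4 ≈ 4.04
i=5: S_5 = 2.57 * 1.12^5 ≈ 4.53
The first 6 terms are: [2.57, 2.88, 3.22, 3.61, 4.04, 4.53]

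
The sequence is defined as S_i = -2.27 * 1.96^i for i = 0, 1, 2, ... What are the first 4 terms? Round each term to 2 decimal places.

This is a geometric sequence.
i=0: S_0 = -2.27 * 1.96^0 = -2.27
i=1: S_1 = -2.27 * 1.96^1 ≈ -4.45
i=2: S_2 = -2.27 * 1.96^2 ≈ -8.72
i=3: S_3 = -2.27 * 1.96^3 ≈ -17.09
The first 4 terms are: [-2.27, -4.45, -8.72, -17.09]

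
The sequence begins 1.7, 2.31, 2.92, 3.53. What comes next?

Differences: 2.31 - 1.7 = 0.61
This is an arithmetic sequence with common difference d = 0.61.
Next term = 3.53 + 0.61 = 4.14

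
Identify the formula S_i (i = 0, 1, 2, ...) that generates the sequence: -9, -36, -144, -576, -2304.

Check ratios: -36 / -9 = 4.0
Common ratio r = 4.
First term a = -9.
Formula: S_i = -9 * 4^i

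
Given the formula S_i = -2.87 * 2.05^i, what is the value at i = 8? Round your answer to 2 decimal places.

S_8 = -2.87 * 2.05^8 ≈ -2.87 * 311.9111 ≈ -895.18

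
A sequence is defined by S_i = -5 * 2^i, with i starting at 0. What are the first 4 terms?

This is a geometric sequence.
i=0: S_0 = -5 * 2^0 = -5
i=1: S_1 = -5 * 2^1 = -10
i=2: S_2 = -5 * 2^2 = -20
i=3: S_3 = -5 * 2^3 = -40
The first 4 terms are: [-5, -10, -20, -40]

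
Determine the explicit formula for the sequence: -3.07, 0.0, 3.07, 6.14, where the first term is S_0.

Check differences: 0.0 - -3.07 = 3.07
3.07 - 0.0 = 3.07
Common difference d = 3.07.
First term a = -3.07.
Formula: S_i = -3.07 + 3.07*i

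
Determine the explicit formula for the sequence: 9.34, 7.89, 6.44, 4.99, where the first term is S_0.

Check differences: 7.89 - 9.34 = -1.45
6.44 - 7.89 = -1.45
Common difference d = -1.45.
First term a = 9.34.
Formula: S_i = 9.34 - 1.45*i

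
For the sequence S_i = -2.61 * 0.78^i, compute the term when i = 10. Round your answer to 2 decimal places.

S_10 = -2.61 * 0.78^10 ≈ -2.61 * 0.0834 ≈ -0.22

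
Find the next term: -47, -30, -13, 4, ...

Differences: -30 - -47 = 17
This is an arithmetic sequence with common difference d = 17.
Next term = 4 + 17 = 21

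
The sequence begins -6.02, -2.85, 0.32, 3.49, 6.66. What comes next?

Differences: -2.85 - -6.02 = 3.17
This is an arithmetic sequence with common difference d = 3.17.
Next term = 6.66 + 3.17 = 9.83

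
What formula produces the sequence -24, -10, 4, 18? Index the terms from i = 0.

Check differences: -10 - -24 = 14
4 - -10 = 14
Common difference d = 14.
First term a = -24.
Formula: S_i = -24 + 14*i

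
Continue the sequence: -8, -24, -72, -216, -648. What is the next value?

Ratios: -24 / -8 = 3.0
This is a geometric sequence with common ratio r = 3.
Next term = -648 * 3 = -1944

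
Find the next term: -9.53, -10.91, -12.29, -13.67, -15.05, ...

Differences: -10.91 - -9.53 = -1.38
This is an arithmetic sequence with common difference d = -1.38.
Next term = -15.05 + -1.38 = -16.43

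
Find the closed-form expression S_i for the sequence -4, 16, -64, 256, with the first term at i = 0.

Check ratios: 16 / -4 = -4.0
Common ratio r = -4.
First term a = -4.
Formula: S_i = -4 * (-4)^i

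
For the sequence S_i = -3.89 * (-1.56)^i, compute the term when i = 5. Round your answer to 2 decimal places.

S_5 = -3.89 * (-1.56)^5 ≈ -3.89 * -9.239 ≈ 35.94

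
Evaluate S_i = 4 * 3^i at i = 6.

S_6 = 4 * 3^6 = 4 * 729 = 2916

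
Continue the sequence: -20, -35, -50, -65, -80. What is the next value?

Differences: -35 - -20 = -15
This is an arithmetic sequence with common difference d = -15.
Next term = -80 + -15 = -95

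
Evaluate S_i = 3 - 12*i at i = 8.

S_8 = 3 + -12*8 = 3 + -96 = -93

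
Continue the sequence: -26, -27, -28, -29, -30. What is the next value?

Differences: -27 - -26 = -1
This is an arithmetic sequence with common difference d = -1.
Next term = -30 + -1 = -31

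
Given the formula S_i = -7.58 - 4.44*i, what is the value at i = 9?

S_9 = -7.58 + -4.44*9 = -7.58 + -39.96 = -47.54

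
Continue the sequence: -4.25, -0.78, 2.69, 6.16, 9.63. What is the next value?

Differences: -0.78 - -4.25 = 3.47
This is an arithmetic sequence with common difference d = 3.47.
Next term = 9.63 + 3.47 = 13.1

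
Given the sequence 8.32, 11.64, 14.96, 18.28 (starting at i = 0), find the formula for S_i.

Check differences: 11.64 - 8.32 = 3.32
14.96 - 11.64 = 3.32
Common difference d = 3.32.
First term a = 8.32.
Formula: S_i = 8.32 + 3.32*i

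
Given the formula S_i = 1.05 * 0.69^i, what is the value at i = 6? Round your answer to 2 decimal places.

S_6 = 1.05 * 0.69^6 ≈ 1.05 * 0.1079 ≈ 0.11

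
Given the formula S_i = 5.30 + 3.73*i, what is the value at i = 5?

S_5 = 5.3 + 3.73*5 = 5.3 + 18.65 = 23.95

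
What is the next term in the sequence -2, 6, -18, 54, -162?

Ratios: 6 / -2 = -3.0
This is a geometric sequence with common ratio r = -3.
Next term = -162 * -3 = 486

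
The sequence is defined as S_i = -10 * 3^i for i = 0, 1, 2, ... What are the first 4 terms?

This is a geometric sequence.
i=0: S_0 = -10 * 3^0 = -10
i=1: S_1 = -10 * 3^1 = -30
i=2: S_2 = -10 * 3^2 = -90
i=3: S_3 = -10 * 3^3 = -270
The first 4 terms are: [-10, -30, -90, -270]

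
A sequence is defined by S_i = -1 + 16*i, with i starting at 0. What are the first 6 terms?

This is an arithmetic sequence.
i=0: S_0 = -1 + 16*0 = -1
i=1: S_1 = -1 + 16*1 = 15
i=2: S_2 = -1 + 16*2 = 31
i=3: S_3 = -1 + 16*3 = 47
i=4: S_4 = -1 + 16*4 = 63
i=5: S_5 = -1 + 16*5 = 79
The first 6 terms are: [-1, 15, 31, 47, 63, 79]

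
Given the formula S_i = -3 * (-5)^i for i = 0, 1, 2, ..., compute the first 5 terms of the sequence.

This is a geometric sequence.
i=0: S_0 = -3 * (-5)^0 = -3
i=1: S_1 = -3 * (-5)^1 = 15
i=2: S_2 = -3 * (-5)^2 = -75
i=3: S_3 = -3 * (-5)^3 = 375
i=4: S_4 = -3 * (-5)^4 = -1875
The first 5 terms are: [-3, 15, -75, 375, -1875]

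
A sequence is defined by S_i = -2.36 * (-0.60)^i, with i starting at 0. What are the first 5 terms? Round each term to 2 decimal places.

This is a geometric sequence.
i=0: S_0 = -2.36 * (-0.6)^0 = -2.36
i=1: S_1 = -2.36 * (-0.6)^1 ≈ 1.42
i=2: S_2 = -2.36 * (-0.6)^2 ≈ -0.85
i=3: S_3 = -2.36 * (-0.6)^3 ≈ 0.51
i=4: S_4 = -2.36 * (-0.6)^4 ≈ -0.31
The first 5 terms are: [-2.36, 1.42, -0.85, 0.51, -0.31]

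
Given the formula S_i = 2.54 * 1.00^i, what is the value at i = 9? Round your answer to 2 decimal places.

S_9 = 2.54 * 1.0^9 = 2.54 * 1 = 2.54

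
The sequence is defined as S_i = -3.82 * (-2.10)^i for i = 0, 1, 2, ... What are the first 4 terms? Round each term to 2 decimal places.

This is a geometric sequence.
i=0: S_0 = -3.82 * (-2.1)^0 = -3.82
i=1: S_1 = -3.82 * (-2.1)^1 ≈ 8.02
i=2: S_2 = -3.82 * (-2.1)^2 ≈ -16.85
i=3: S_3 = -3.82 * (-2.1)^3 ≈ 35.38
The first 4 terms are: [-3.82, 8.02, -16.85, 35.38]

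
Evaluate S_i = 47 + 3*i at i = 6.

S_6 = 47 + 3*6 = 47 + 18 = 65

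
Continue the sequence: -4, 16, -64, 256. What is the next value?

Ratios: 16 / -4 = -4.0
This is a geometric sequence with common ratio r = -4.
Next term = 256 * -4 = -1024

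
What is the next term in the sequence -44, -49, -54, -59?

Differences: -49 - -44 = -5
This is an arithmetic sequence with common difference d = -5.
Next term = -59 + -5 = -64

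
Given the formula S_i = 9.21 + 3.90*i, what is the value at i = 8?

S_8 = 9.21 + 3.9*8 = 9.21 + 31.2 = 40.41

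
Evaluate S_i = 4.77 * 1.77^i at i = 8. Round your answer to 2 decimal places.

S_8 = 4.77 * 1.77^8 ≈ 4.77 * 96.3355 ≈ 459.52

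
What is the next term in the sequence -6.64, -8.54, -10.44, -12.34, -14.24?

Differences: -8.54 - -6.64 = -1.9
This is an arithmetic sequence with common difference d = -1.9.
Next term = -14.24 + -1.9 = -16.14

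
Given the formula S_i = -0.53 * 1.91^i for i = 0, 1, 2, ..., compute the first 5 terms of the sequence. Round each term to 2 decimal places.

This is a geometric sequence.
i=0: S_0 = -0.53 * 1.91^0 = -0.53
i=1: S_1 = -0.53 * 1.91^1 ≈ -1.01
i=2: S_2 = -0.53 * 1.91^2 ≈ -1.93
i=3: S_3 = -0.53 * 1.91^3 ≈ -3.69
i=4: S_4 = -0.53 * 1.91^4 ≈ -7.05
The first 5 terms are: [-0.53, -1.01, -1.93, -3.69, -7.05]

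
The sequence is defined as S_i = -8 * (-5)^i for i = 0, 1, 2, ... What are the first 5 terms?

This is a geometric sequence.
i=0: S_0 = -8 * (-5)^0 = -8
i=1: S_1 = -8 * (-5)^1 = 40
i=2: S_2 = -8 * (-5)^2 = -200
i=3: S_3 = -8 * (-5)^3 = 1000
i=4: S_4 = -8 * (-5)^4 = -5000
The first 5 terms are: [-8, 40, -200, 1000, -5000]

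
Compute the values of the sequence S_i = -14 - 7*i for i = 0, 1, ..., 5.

This is an arithmetic sequence.
i=0: S_0 = -14 + -7*0 = -14
i=1: S_1 = -14 + -7*1 = -21
i=2: S_2 = -14 + -7*2 = -28
i=3: S_3 = -14 + -7*3 = -35
i=4: S_4 = -14 + -7*4 = -42
i=5: S_5 = -14 + -7*5 = -49
The first 6 terms are: [-14, -21, -28, -35, -42, -49]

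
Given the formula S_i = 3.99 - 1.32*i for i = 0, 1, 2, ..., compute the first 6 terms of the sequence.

This is an arithmetic sequence.
i=0: S_0 = 3.99 + -1.32*0 = 3.99
i=1: S_1 = 3.99 + -1.32*1 = 2.67
i=2: S_2 = 3.99 + -1.32*2 = 1.35
i=3: S_3 = 3.99 + -1.32*3 = 0.03
i=4: S_4 = 3.99 + -1.32*4 = -1.29
i=5: S_5 = 3.99 + -1.32*5 = -2.61
The first 6 terms are: [3.99, 2.67, 1.35, 0.03, -1.29, -2.61]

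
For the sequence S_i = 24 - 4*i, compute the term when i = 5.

S_5 = 24 + -4*5 = 24 + -20 = 4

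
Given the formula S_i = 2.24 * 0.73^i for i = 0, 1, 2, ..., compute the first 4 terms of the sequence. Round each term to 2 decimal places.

This is a geometric sequence.
i=0: S_0 = 2.24 * 0.73^0 = 2.24
i=1: S_1 = 2.24 * 0.73^1 ≈ 1.64
i=2: S_2 = 2.24 * 0.73^2 ≈ 1.19
i=3: S_3 = 2.24 * 0.73^3 ≈ 0.87
The first 4 terms are: [2.24, 1.64, 1.19, 0.87]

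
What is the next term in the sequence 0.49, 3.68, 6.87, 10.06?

Differences: 3.68 - 0.49 = 3.19
This is an arithmetic sequence with common difference d = 3.19.
Next term = 10.06 + 3.19 = 13.25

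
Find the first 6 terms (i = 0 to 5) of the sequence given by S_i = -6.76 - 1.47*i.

This is an arithmetic sequence.
i=0: S_0 = -6.76 + -1.47*0 = -6.76
i=1: S_1 = -6.76 + -1.47*1 = -8.23
i=2: S_2 = -6.76 + -1.47*2 = -9.7
i=3: S_3 = -6.76 + -1.47*3 = -11.17
i=4: S_4 = -6.76 + -1.47*4 = -12.64
i=5: S_5 = -6.76 + -1.47*5 = -14.11
The first 6 terms are: [-6.76, -8.23, -9.7, -11.17, -12.64, -14.11]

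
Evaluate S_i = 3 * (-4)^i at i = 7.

S_7 = 3 * (-4)^7 = 3 * -16384 = -49152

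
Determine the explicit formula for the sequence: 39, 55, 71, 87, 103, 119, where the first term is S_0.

Check differences: 55 - 39 = 16
71 - 55 = 16
Common difference d = 16.
First term a = 39.
Formula: S_i = 39 + 16*i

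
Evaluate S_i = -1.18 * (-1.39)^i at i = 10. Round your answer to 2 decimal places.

S_10 = -1.18 * (-1.39)^10 ≈ -1.18 * 26.9245 ≈ -31.77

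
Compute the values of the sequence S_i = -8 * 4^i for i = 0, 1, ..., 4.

This is a geometric sequence.
i=0: S_0 = -8 * 4^0 = -8
i=1: S_1 = -8 * 4^1 = -32
i=2: S_2 = -8 * 4^2 = -128
i=3: S_3 = -8 * 4^3 = -512
i=4: S_4 = -8 * 4^4 = -2048
The first 5 terms are: [-8, -32, -128, -512, -2048]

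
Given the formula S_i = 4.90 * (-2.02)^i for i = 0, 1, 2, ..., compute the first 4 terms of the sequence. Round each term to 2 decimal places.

This is a geometric sequence.
i=0: S_0 = 4.9 * (-2.02)^0 = 4.9
i=1: S_1 = 4.9 * (-2.02)^1 ≈ -9.9
i=2: S_2 = 4.9 * (-2.02)^2 ≈ 19.99
i=3: S_3 = 4.9 * (-2.02)^3 ≈ -40.39
The first 4 terms are: [4.9, -9.9, 19.99, -40.39]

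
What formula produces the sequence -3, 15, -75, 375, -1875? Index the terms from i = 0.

Check ratios: 15 / -3 = -5.0
Common ratio r = -5.
First term a = -3.
Formula: S_i = -3 * (-5)^i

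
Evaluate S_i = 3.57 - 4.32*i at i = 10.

S_10 = 3.57 + -4.32*10 = 3.57 + -43.2 = -39.63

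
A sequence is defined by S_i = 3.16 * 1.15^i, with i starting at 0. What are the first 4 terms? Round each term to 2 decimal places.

This is a geometric sequence.
i=0: S_0 = 3.16 * 1.15^0 = 3.16
i=1: S_1 = 3.16 * 1.15^1 ≈ 3.63
i=2: S_2 = 3.16 * 1.15^2 ≈ 4.18
i=3: S_3 = 3.16 * 1.15^3 ≈ 4.81
The first 4 terms are: [3.16, 3.63, 4.18, 4.81]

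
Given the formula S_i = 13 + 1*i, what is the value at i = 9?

S_9 = 13 + 1*9 = 13 + 9 = 22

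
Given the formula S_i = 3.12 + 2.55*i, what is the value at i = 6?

S_6 = 3.12 + 2.55*6 = 3.12 + 15.3 = 18.42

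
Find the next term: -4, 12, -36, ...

Ratios: 12 / -4 = -3.0
This is a geometric sequence with common ratio r = -3.
Next term = -36 * -3 = 108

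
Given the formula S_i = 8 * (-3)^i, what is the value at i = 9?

S_9 = 8 * (-3)^9 = 8 * -19683 = -157464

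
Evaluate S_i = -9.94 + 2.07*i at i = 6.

S_6 = -9.94 + 2.07*6 = -9.94 + 12.42 = 2.48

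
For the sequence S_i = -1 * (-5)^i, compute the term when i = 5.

S_5 = -1 * (-5)^5 = -1 * -3125 = 3125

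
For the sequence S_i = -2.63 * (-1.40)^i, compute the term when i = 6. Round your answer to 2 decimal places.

S_6 = -2.63 * (-1.4)^6 ≈ -2.63 * 7.5295 ≈ -19.8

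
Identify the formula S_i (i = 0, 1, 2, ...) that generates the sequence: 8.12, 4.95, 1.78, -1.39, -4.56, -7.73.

Check differences: 4.95 - 8.12 = -3.17
1.78 - 4.95 = -3.17
Common difference d = -3.17.
First term a = 8.12.
Formula: S_i = 8.12 - 3.17*i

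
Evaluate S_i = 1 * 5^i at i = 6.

S_6 = 1 * 5^6 = 1 * 15625 = 15625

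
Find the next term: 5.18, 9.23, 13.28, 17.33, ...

Differences: 9.23 - 5.18 = 4.05
This is an arithmetic sequence with common difference d = 4.05.
Next term = 17.33 + 4.05 = 21.38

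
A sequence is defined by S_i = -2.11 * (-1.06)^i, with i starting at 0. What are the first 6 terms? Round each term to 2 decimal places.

This is a geometric sequence.
i=0: S_0 = -2.11 * (-1.06)^0 = -2.11
i=1: S_1 = -2.11 * (-1.06)^1 ≈ 2.24
i=2: S_2 = -2.11 * (-1.06)^2 ≈ -2.37
i=3: S_3 = -2.11 * (-1.06)^3 ≈ 2.51
i=4: S_4 = -2.11 * (-1.06)^4 ≈ -2.66
i=5: S_5 = -2.11 * (-1.06)^5 ≈ 2.82
The first 6 terms are: [-2.11, 2.24, -2.37, 2.51, -2.66, 2.82]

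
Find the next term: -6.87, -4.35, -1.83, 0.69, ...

Differences: -4.35 - -6.87 = 2.52
This is an arithmetic sequence with common difference d = 2.52.
Next term = 0.69 + 2.52 = 3.21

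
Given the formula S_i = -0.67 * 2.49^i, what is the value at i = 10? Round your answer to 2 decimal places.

S_10 = -0.67 * 2.49^10 ≈ -0.67 * 9162.06716 ≈ -6138.58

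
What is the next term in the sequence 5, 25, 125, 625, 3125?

Ratios: 25 / 5 = 5.0
This is a geometric sequence with common ratio r = 5.
Next term = 3125 * 5 = 15625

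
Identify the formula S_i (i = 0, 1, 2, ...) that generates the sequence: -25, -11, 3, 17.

Check differences: -11 - -25 = 14
3 - -11 = 14
Common difference d = 14.
First term a = -25.
Formula: S_i = -25 + 14*i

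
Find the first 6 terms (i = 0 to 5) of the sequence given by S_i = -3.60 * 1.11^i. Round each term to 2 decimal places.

This is a geometric sequence.
i=0: S_0 = -3.6 * 1.11^0 = -3.6
i=1: S_1 = -3.6 * 1.11^1 ≈ -4.0
i=2: S_2 = -3.6 * 1.11^2 ≈ -4.44
i=3: S_3 = -3.6 * 1.11^3 ≈ -4.92
i=4: S_4 = -3.6 * 1.11^4 ≈ -5.47
i=5: S_5 = -3.6 * 1.11^5 ≈ -6.07
The first 6 terms are: [-3.6, -4.0, -4.44, -4.92, -5.47, -6.07]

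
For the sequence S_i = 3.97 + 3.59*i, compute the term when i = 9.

S_9 = 3.97 + 3.59*9 = 3.97 + 32.31 = 36.28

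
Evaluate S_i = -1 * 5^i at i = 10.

S_10 = -1 * 5^10 = -1 * 9765625 = -9765625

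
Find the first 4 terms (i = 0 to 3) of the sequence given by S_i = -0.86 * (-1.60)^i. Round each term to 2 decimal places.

This is a geometric sequence.
i=0: S_0 = -0.86 * (-1.6)^0 = -0.86
i=1: S_1 = -0.86 * (-1.6)^1 ≈ 1.38
i=2: S_2 = -0.86 * (-1.6)^2 ≈ -2.2
i=3: S_3 = -0.86 * (-1.6)^3 ≈ 3.52
The first 4 terms are: [-0.86, 1.38, -2.2, 3.52]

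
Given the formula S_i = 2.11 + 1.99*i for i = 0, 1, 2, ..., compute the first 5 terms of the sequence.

This is an arithmetic sequence.
i=0: S_0 = 2.11 + 1.99*0 = 2.11
i=1: S_1 = 2.11 + 1.99*1 = 4.1
i=2: S_2 = 2.11 + 1.99*2 = 6.09
i=3: S_3 = 2.11 + 1.99*3 = 8.08
i=4: S_4 = 2.11 + 1.99*4 = 10.07
The first 5 terms are: [2.11, 4.1, 6.09, 8.08, 10.07]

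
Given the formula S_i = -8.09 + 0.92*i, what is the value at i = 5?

S_5 = -8.09 + 0.92*5 = -8.09 + 4.6 = -3.49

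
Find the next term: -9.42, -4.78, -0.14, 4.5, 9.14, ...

Differences: -4.78 - -9.42 = 4.64
This is an arithmetic sequence with common difference d = 4.64.
Next term = 9.14 + 4.64 = 13.78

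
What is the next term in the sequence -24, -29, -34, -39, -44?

Differences: -29 - -24 = -5
This is an arithmetic sequence with common difference d = -5.
Next term = -44 + -5 = -49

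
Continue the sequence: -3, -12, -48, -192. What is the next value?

Ratios: -12 / -3 = 4.0
This is a geometric sequence with common ratio r = 4.
Next term = -192 * 4 = -768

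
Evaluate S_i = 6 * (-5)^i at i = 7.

S_7 = 6 * (-5)^7 = 6 * -78125 = -468750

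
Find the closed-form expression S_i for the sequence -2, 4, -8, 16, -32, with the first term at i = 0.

Check ratios: 4 / -2 = -2.0
Common ratio r = -2.
First term a = -2.
Formula: S_i = -2 * (-2)^i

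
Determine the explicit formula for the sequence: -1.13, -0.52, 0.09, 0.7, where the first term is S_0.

Check differences: -0.52 - -1.13 = 0.61
0.09 - -0.52 = 0.61
Common difference d = 0.61.
First term a = -1.13.
Formula: S_i = -1.13 + 0.61*i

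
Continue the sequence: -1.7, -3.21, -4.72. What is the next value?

Differences: -3.21 - -1.7 = -1.51
This is an arithmetic sequence with common difference d = -1.51.
Next term = -4.72 + -1.51 = -6.23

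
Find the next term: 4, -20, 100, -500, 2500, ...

Ratios: -20 / 4 = -5.0
This is a geometric sequence with common ratio r = -5.
Next term = 2500 * -5 = -12500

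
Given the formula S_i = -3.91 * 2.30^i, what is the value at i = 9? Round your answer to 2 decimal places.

S_9 = -3.91 * 2.3^9 ≈ -3.91 * 1801.1527 ≈ -7042.51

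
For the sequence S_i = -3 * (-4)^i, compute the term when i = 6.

S_6 = -3 * (-4)^6 = -3 * 4096 = -12288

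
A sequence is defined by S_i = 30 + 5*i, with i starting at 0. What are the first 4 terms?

This is an arithmetic sequence.
i=0: S_0 = 30 + 5*0 = 30
i=1: S_1 = 30 + 5*1 = 35
i=2: S_2 = 30 + 5*2 = 40
i=3: S_3 = 30 + 5*3 = 45
The first 4 terms are: [30, 35, 40, 45]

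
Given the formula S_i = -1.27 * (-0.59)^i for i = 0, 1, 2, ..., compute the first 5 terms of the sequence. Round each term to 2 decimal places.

This is a geometric sequence.
i=0: S_0 = -1.27 * (-0.59)^0 = -1.27
i=1: S_1 = -1.27 * (-0.59)^1 ≈ 0.75
i=2: S_2 = -1.27 * (-0.59)^2 ≈ -0.44
i=3: S_3 = -1.27 * (-0.59)^3 ≈ 0.26
i=4: S_4 = -1.27 * (-0.59)^4 ≈ -0.15
The first 5 terms are: [-1.27, 0.75, -0.44, 0.26, -0.15]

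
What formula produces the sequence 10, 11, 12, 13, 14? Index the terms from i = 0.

Check differences: 11 - 10 = 1
12 - 11 = 1
Common difference d = 1.
First term a = 10.
Formula: S_i = 10 + 1*i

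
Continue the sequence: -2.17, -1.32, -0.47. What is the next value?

Differences: -1.32 - -2.17 = 0.85
This is an arithmetic sequence with common difference d = 0.85.
Next term = -0.47 + 0.85 = 0.38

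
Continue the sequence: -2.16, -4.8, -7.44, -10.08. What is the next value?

Differences: -4.8 - -2.16 = -2.64
This is an arithmetic sequence with common difference d = -2.64.
Next term = -10.08 + -2.64 = -12.72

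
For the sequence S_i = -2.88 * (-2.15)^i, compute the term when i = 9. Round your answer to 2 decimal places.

S_9 = -2.88 * (-2.15)^9 ≈ -2.88 * -981.6262 ≈ 2827.08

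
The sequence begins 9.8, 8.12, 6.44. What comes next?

Differences: 8.12 - 9.8 = -1.68
This is an arithmetic sequence with common difference d = -1.68.
Next term = 6.44 + -1.68 = 4.76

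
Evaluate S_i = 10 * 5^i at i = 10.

S_10 = 10 * 5^10 = 10 * 9765625 = 97656250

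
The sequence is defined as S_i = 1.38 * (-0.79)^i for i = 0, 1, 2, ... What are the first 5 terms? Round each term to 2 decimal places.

This is a geometric sequence.
i=0: S_0 = 1.38 * (-0.79)^0 = 1.38
i=1: S_1 = 1.38 * (-0.79)^1 ≈ -1.09
i=2: S_2 = 1.38 * (-0.79)^2 ≈ 0.86
i=3: S_3 = 1.38 * (-0.79)^3 ≈ -0.68
i=4: S_4 = 1.38 * (-0.79)^4 ≈ 0.54
The first 5 terms are: [1.38, -1.09, 0.86, -0.68, 0.54]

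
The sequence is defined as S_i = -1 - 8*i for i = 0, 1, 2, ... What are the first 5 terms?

This is an arithmetic sequence.
i=0: S_0 = -1 + -8*0 = -1
i=1: S_1 = -1 + -8*1 = -9
i=2: S_2 = -1 + -8*2 = -17
i=3: S_3 = -1 + -8*3 = -25
i=4: S_4 = -1 + -8*4 = -33
The first 5 terms are: [-1, -9, -17, -25, -33]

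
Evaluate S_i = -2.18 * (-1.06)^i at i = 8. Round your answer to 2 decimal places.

S_8 = -2.18 * (-1.06)^8 ≈ -2.18 * 1.5938 ≈ -3.47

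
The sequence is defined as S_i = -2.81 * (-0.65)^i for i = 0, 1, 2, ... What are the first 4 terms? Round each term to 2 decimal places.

This is a geometric sequence.
i=0: S_0 = -2.81 * (-0.65)^0 = -2.81
i=1: S_1 = -2.81 * (-0.65)^1 ≈ 1.83
i=2: S_2 = -2.81 * (-0.65)^2 ≈ -1.19
i=3: S_3 = -2.81 * (-0.65)^3 ≈ 0.77
The first 4 terms are: [-2.81, 1.83, -1.19, 0.77]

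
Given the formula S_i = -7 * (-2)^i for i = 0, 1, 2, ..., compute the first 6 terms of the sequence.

This is a geometric sequence.
i=0: S_0 = -7 * (-2)^0 = -7
i=1: S_1 = -7 * (-2)^1 = 14
i=2: S_2 = -7 * (-2)^2 = -28
i=3: S_3 = -7 * (-2)^3 = 56
i=4: S_4 = -7 * (-2)^4 = -112
i=5: S_5 = -7 * (-2)^5 = 224
The first 6 terms are: [-7, 14, -28, 56, -112, 224]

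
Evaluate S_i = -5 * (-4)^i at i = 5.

S_5 = -5 * (-4)^5 = -5 * -1024 = 5120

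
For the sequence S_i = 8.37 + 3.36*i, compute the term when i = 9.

S_9 = 8.37 + 3.36*9 = 8.37 + 30.24 = 38.61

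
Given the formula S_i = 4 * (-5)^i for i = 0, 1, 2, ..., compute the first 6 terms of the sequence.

This is a geometric sequence.
i=0: S_0 = 4 * (-5)^0 = 4
i=1: S_1 = 4 * (-5)^1 = -20
i=2: S_2 = 4 * (-5)^2 = 100
i=3: S_3 = 4 * (-5)^3 = -500
i=4: S_4 = 4 * (-5)^4 = 2500
i=5: S_5 = 4 * (-5)^5 = -12500
The first 6 terms are: [4, -20, 100, -500, 2500, -12500]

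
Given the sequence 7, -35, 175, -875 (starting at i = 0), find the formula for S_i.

Check ratios: -35 / 7 = -5.0
Common ratio r = -5.
First term a = 7.
Formula: S_i = 7 * (-5)^i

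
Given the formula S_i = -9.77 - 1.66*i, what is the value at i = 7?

S_7 = -9.77 + -1.66*7 = -9.77 + -11.62 = -21.39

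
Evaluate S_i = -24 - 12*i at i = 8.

S_8 = -24 + -12*8 = -24 + -96 = -120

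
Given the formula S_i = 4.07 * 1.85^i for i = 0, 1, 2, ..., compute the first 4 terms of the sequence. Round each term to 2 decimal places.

This is a geometric sequence.
i=0: S_0 = 4.07 * 1.85^0 = 4.07
i=1: S_1 = 4.07 * 1.85^1 ≈ 7.53
i=2: S_2 = 4.07 * 1.85^2 ≈ 13.93
i=3: S_3 = 4.07 * 1.85^3 ≈ 25.77
The first 4 terms are: [4.07, 7.53, 13.93, 25.77]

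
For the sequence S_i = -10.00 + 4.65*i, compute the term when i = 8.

S_8 = -10.0 + 4.65*8 = -10.0 + 37.2 = 27.2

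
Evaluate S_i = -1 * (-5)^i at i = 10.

S_10 = -1 * (-5)^10 = -1 * 9765625 = -9765625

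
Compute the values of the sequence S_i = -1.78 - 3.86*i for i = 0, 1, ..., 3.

This is an arithmetic sequence.
i=0: S_0 = -1.78 + -3.86*0 = -1.78
i=1: S_1 = -1.78 + -3.86*1 = -5.64
i=2: S_2 = -1.78 + -3.86*2 = -9.5
i=3: S_3 = -1.78 + -3.86*3 = -13.36
The first 4 terms are: [-1.78, -5.64, -9.5, -13.36]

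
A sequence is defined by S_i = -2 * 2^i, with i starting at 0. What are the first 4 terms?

This is a geometric sequence.
i=0: S_0 = -2 * 2^0 = -2
i=1: S_1 = -2 * 2^1 = -4
i=2: S_2 = -2 * 2^2 = -8
i=3: S_3 = -2 * 2^3 = -16
The first 4 terms are: [-2, -4, -8, -16]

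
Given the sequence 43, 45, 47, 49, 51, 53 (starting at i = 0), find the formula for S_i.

Check differences: 45 - 43 = 2
47 - 45 = 2
Common difference d = 2.
First term a = 43.
Formula: S_i = 43 + 2*i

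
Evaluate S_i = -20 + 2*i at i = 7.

S_7 = -20 + 2*7 = -20 + 14 = -6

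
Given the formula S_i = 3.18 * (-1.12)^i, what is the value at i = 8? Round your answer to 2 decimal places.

S_8 = 3.18 * (-1.12)^8 ≈ 3.18 * 2.476 ≈ 7.87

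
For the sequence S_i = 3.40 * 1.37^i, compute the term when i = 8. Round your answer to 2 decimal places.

S_8 = 3.4 * 1.37^8 ≈ 3.4 * 12.4098 ≈ 42.19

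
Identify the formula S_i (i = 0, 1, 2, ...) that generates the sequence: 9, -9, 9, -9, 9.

Check ratios: -9 / 9 = -1.0
Common ratio r = -1.
First term a = 9.
Formula: S_i = 9 * (-1)^i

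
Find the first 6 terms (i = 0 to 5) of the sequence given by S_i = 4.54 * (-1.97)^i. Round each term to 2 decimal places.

This is a geometric sequence.
i=0: S_0 = 4.54 * (-1.97)^0 = 4.54
i=1: S_1 = 4.54 * (-1.97)^1 ≈ -8.94
i=2: S_2 = 4.54 * (-1.97)^2 ≈ 17.62
i=3: S_3 = 4.54 * (-1.97)^3 ≈ -34.71
i=4: S_4 = 4.54 * (-1.97)^4 ≈ 68.38
i=5: S_5 = 4.54 * (-1.97)^5 ≈ -134.71
The first 6 terms are: [4.54, -8.94, 17.62, -34.71, 68.38, -134.71]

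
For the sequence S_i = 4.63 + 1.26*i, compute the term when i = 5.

S_5 = 4.63 + 1.26*5 = 4.63 + 6.3 = 10.93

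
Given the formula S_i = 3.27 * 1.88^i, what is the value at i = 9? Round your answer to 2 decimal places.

S_9 = 3.27 * 1.88^9 ≈ 3.27 * 293.3733 ≈ 959.33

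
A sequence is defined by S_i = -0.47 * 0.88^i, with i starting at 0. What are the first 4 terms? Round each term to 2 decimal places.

This is a geometric sequence.
i=0: S_0 = -0.47 * 0.88^0 = -0.47
i=1: S_1 = -0.47 * 0.88^1 ≈ -0.41
i=2: S_2 = -0.47 * 0.88^2 ≈ -0.36
i=3: S_3 = -0.47 * 0.88^3 ≈ -0.32
The first 4 terms are: [-0.47, -0.41, -0.36, -0.32]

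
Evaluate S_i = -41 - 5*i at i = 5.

S_5 = -41 + -5*5 = -41 + -25 = -66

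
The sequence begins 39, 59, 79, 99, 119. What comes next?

Differences: 59 - 39 = 20
This is an arithmetic sequence with common difference d = 20.
Next term = 119 + 20 = 139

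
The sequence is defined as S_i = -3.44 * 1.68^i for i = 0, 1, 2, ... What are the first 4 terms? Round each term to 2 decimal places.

This is a geometric sequence.
i=0: S_0 = -3.44 * 1.68^0 = -3.44
i=1: S_1 = -3.44 * 1.68^1 ≈ -5.78
i=2: S_2 = -3.44 * 1.68^2 ≈ -9.71
i=3: S_3 = -3.44 * 1.68^3 ≈ -16.31
The first 4 terms are: [-3.44, -5.78, -9.71, -16.31]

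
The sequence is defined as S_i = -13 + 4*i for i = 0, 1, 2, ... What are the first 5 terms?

This is an arithmetic sequence.
i=0: S_0 = -13 + 4*0 = -13
i=1: S_1 = -13 + 4*1 = -9
i=2: S_2 = -13 + 4*2 = -5
i=3: S_3 = -13 + 4*3 = -1
i=4: S_4 = -13 + 4*4 = 3
The first 5 terms are: [-13, -9, -5, -1, 3]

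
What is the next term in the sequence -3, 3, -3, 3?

Ratios: 3 / -3 = -1.0
This is a geometric sequence with common ratio r = -1.
Next term = 3 * -1 = -3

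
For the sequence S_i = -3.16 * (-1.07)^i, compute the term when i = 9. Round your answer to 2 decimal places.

S_9 = -3.16 * (-1.07)^9 ≈ -3.16 * -1.8385 ≈ 5.81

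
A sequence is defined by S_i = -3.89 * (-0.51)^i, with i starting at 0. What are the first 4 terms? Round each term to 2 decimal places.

This is a geometric sequence.
i=0: S_0 = -3.89 * (-0.51)^0 = -3.89
i=1: S_1 = -3.89 * (-0.51)^1 ≈ 1.98
i=2: S_2 = -3.89 * (-0.51)^2 ≈ -1.01
i=3: S_3 = -3.89 * (-0.51)^3 ≈ 0.52
The first 4 terms are: [-3.89, 1.98, -1.01, 0.52]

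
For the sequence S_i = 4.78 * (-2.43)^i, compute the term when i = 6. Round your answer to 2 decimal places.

S_6 = 4.78 * (-2.43)^6 ≈ 4.78 * 205.8911 ≈ 984.16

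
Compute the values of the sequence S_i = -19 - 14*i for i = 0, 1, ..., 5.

This is an arithmetic sequence.
i=0: S_0 = -19 + -14*0 = -19
i=1: S_1 = -19 + -14*1 = -33
i=2: S_2 = -19 + -14*2 = -47
i=3: S_3 = -19 + -14*3 = -61
i=4: S_4 = -19 + -14*4 = -75
i=5: S_5 = -19 + -14*5 = -89
The first 6 terms are: [-19, -33, -47, -61, -75, -89]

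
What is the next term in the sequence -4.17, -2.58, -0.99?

Differences: -2.58 - -4.17 = 1.59
This is an arithmetic sequence with common difference d = 1.59.
Next term = -0.99 + 1.59 = 0.6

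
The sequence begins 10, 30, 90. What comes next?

Ratios: 30 / 10 = 3.0
This is a geometric sequence with common ratio r = 3.
Next term = 90 * 3 = 270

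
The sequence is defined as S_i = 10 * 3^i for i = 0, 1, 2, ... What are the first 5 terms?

This is a geometric sequence.
i=0: S_0 = 10 * 3^0 = 10
i=1: S_1 = 10 * 3^1 = 30
i=2: S_2 = 10 * 3^2 = 90
i=3: S_3 = 10 * 3^3 = 270
i=4: S_4 = 10 * 3^4 = 810
The first 5 terms are: [10, 30, 90, 270, 810]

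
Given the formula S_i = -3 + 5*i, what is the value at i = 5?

S_5 = -3 + 5*5 = -3 + 25 = 22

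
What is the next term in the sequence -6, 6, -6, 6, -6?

Ratios: 6 / -6 = -1.0
This is a geometric sequence with common ratio r = -1.
Next term = -6 * -1 = 6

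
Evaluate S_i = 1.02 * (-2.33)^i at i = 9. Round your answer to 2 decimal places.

S_9 = 1.02 * (-2.33)^9 ≈ 1.02 * -2023.9664 ≈ -2064.45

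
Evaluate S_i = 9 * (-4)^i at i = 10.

S_10 = 9 * (-4)^10 = 9 * 1048576 = 9437184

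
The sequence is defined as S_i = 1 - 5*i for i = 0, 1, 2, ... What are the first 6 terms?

This is an arithmetic sequence.
i=0: S_0 = 1 + -5*0 = 1
i=1: S_1 = 1 + -5*1 = -4
i=2: S_2 = 1 + -5*2 = -9
i=3: S_3 = 1 + -5*3 = -14
i=4: S_4 = 1 + -5*4 = -19
i=5: S_5 = 1 + -5*5 = -24
The first 6 terms are: [1, -4, -9, -14, -19, -24]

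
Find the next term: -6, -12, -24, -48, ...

Ratios: -12 / -6 = 2.0
This is a geometric sequence with common ratio r = 2.
Next term = -48 * 2 = -96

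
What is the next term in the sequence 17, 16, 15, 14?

Differences: 16 - 17 = -1
This is an arithmetic sequence with common difference d = -1.
Next term = 14 + -1 = 13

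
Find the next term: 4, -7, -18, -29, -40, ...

Differences: -7 - 4 = -11
This is an arithmetic sequence with common difference d = -11.
Next term = -40 + -11 = -51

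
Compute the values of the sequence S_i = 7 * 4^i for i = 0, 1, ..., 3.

This is a geometric sequence.
i=0: S_0 = 7 * 4^0 = 7
i=1: S_1 = 7 * 4^1 = 28
i=2: S_2 = 7 * 4^2 = 112
i=3: S_3 = 7 * 4^3 = 448
The first 4 terms are: [7, 28, 112, 448]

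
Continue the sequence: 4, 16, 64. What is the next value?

Ratios: 16 / 4 = 4.0
This is a geometric sequence with common ratio r = 4.
Next term = 64 * 4 = 256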